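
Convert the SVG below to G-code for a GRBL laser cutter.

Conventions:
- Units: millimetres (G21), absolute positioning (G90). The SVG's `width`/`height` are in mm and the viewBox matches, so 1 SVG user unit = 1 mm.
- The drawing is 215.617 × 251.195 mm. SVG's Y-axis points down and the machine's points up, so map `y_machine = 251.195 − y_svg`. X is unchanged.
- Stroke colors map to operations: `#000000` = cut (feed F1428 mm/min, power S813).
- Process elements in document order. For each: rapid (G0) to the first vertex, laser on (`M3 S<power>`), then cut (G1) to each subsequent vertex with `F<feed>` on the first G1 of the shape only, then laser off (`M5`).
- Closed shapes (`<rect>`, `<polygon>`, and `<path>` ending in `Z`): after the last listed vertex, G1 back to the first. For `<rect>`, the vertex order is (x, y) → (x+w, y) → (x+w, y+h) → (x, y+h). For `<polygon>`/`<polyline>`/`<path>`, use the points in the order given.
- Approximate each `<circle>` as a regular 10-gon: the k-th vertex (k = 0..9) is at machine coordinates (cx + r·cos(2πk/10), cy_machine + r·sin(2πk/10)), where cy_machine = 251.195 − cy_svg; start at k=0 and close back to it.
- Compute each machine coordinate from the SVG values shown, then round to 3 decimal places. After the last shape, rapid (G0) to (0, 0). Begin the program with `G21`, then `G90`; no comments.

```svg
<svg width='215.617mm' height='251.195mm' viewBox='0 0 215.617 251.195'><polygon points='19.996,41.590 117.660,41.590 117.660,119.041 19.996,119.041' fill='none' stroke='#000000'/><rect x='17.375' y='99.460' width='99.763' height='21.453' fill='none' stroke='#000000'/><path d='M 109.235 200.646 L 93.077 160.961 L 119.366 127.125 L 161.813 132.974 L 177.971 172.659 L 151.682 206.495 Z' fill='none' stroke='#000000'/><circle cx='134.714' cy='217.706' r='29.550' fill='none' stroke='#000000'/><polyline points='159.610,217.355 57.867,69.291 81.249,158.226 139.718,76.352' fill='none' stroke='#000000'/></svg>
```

Since the viewBox matches the mm dimensions, user units are millimetres directly. The only transform is the Y-flip y_m = 251.195 − y_svg.

Shape 1 is a rectangle drawn with `<polygon>`. Its stroke #000000 means cut at S813, F1428. After flipping Y the toolpath is (19.996,209.605) → (117.660,209.605) → (117.660,132.154) → (19.996,132.154) → (19.996,209.605), returning to the start.

Shape 2 is a rectangle drawn with `<rect>`. Its stroke #000000 means cut at S813, F1428. After flipping Y the toolpath is (17.375,151.735) → (117.138,151.735) → (117.138,130.282) → (17.375,130.282) → (17.375,151.735), returning to the start.

Shape 3 is a regular polygon drawn with `<path>`. Its stroke #000000 means cut at S813, F1428. After flipping Y the toolpath is (109.235,50.549) → (93.077,90.234) → (119.366,124.070) → (161.813,118.221) → (177.971,78.536) → (151.682,44.700) → (109.235,50.549), returning to the start.

Shape 4 is a circle drawn with `<circle>`. Its stroke #000000 means cut at S813, F1428. After flipping Y the toolpath is (164.264,33.489) → (158.620,50.858) → (143.845,61.593) → (125.583,61.593) → (110.808,50.858) → (105.164,33.489) → (110.808,16.120) → (125.583,5.385) → (143.845,5.385) → (158.620,16.120) → (164.264,33.489), returning to the start.

Shape 5 is a open polyline drawn with `<polyline>`. Its stroke #000000 means cut at S813, F1428. After flipping Y the toolpath is (159.610,33.840) → (57.867,181.904) → (81.249,92.969) → (139.718,174.843).

G21
G90
G0 X19.996 Y209.605
M3 S813
G1 X117.660 Y209.605 F1428
G1 X117.660 Y132.154
G1 X19.996 Y132.154
G1 X19.996 Y209.605
M5
G0 X17.375 Y151.735
M3 S813
G1 X117.138 Y151.735 F1428
G1 X117.138 Y130.282
G1 X17.375 Y130.282
G1 X17.375 Y151.735
M5
G0 X109.235 Y50.549
M3 S813
G1 X93.077 Y90.234 F1428
G1 X119.366 Y124.070
G1 X161.813 Y118.221
G1 X177.971 Y78.536
G1 X151.682 Y44.700
G1 X109.235 Y50.549
M5
G0 X164.264 Y33.489
M3 S813
G1 X158.620 Y50.858 F1428
G1 X143.845 Y61.593
G1 X125.583 Y61.593
G1 X110.808 Y50.858
G1 X105.164 Y33.489
G1 X110.808 Y16.120
G1 X125.583 Y5.385
G1 X143.845 Y5.385
G1 X158.620 Y16.120
G1 X164.264 Y33.489
M5
G0 X159.610 Y33.840
M3 S813
G1 X57.867 Y181.904 F1428
G1 X81.249 Y92.969
G1 X139.718 Y174.843
M5
G0 X0.000 Y0.000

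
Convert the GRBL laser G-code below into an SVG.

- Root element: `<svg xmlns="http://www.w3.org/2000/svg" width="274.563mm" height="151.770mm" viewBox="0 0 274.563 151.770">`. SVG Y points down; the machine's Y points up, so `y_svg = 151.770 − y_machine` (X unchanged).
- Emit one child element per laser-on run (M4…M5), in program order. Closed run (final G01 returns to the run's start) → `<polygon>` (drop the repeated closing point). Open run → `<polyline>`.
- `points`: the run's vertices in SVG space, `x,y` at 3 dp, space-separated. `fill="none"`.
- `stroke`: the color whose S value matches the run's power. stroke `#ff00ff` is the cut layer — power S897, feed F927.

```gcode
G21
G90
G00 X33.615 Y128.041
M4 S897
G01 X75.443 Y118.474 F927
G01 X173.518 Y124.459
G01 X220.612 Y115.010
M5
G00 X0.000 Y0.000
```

y_svg = 151.770 − y_m. Every run uses S897, so all elements get stroke `#ff00ff` (cut).

[1] open run; points: 33.615,23.729 75.443,33.296 173.518,27.311 220.612,36.760

<svg xmlns="http://www.w3.org/2000/svg" width="274.563mm" height="151.770mm" viewBox="0 0 274.563 151.770">
  <polyline points="33.615,23.729 75.443,33.296 173.518,27.311 220.612,36.760" fill="none" stroke="#ff00ff"/>
</svg>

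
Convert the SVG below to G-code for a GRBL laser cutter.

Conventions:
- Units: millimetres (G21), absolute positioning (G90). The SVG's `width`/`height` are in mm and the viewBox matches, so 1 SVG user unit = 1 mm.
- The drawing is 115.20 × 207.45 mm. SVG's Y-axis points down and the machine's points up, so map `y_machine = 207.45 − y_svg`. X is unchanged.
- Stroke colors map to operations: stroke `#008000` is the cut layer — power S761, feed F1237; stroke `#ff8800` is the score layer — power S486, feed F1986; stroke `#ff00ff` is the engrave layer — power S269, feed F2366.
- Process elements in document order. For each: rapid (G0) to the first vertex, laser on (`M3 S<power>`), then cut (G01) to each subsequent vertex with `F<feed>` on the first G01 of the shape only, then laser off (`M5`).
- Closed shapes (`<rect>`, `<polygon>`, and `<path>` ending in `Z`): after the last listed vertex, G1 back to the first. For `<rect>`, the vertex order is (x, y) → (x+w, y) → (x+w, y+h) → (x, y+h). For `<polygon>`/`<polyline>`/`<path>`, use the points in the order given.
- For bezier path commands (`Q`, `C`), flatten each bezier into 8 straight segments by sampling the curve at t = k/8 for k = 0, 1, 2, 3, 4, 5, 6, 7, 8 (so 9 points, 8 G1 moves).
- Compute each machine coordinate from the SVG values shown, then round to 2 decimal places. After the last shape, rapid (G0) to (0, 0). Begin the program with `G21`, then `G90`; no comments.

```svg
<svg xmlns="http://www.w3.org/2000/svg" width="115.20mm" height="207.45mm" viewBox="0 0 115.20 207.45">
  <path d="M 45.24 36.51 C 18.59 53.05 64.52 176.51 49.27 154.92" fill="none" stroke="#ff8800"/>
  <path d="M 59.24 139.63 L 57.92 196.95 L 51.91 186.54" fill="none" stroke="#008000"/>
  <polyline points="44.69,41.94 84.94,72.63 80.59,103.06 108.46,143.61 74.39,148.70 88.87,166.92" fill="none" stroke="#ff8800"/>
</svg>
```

Since the viewBox matches the mm dimensions, user units are millimetres directly. The only transform is the Y-flip y_m = 207.45 − y_svg.

Shape 1 is a cubic bezier drawn with `<path>`. Its stroke #ff8800 means score at S486, F1986. After flipping Y the toolpath is (45.24,170.94) → (38.39,160.22) → (36.77,142.42) → (38.82,120.51) → (42.98,97.44) → (47.67,76.15) → (51.33,59.60) → (52.38,50.74) → (49.27,52.53).

Shape 2 is a open polyline drawn with `<path>`. Its stroke #008000 means cut at S761, F1237. After flipping Y the toolpath is (59.24,67.82) → (57.92,10.50) → (51.91,20.91).

Shape 3 is a open polyline drawn with `<polyline>`. Its stroke #ff8800 means score at S486, F1986. After flipping Y the toolpath is (44.69,165.51) → (84.94,134.82) → (80.59,104.39) → (108.46,63.84) → (74.39,58.75) → (88.87,40.53).

G21
G90
G0 X45.24 Y170.94
M3 S486
G01 X38.39 Y160.22 F1986
G01 X36.77 Y142.42
G01 X38.82 Y120.51
G01 X42.98 Y97.44
G01 X47.67 Y76.15
G01 X51.33 Y59.60
G01 X52.38 Y50.74
G01 X49.27 Y52.53
M5
G0 X59.24 Y67.82
M3 S761
G01 X57.92 Y10.50 F1237
G01 X51.91 Y20.91
M5
G0 X44.69 Y165.51
M3 S486
G01 X84.94 Y134.82 F1986
G01 X80.59 Y104.39
G01 X108.46 Y63.84
G01 X74.39 Y58.75
G01 X88.87 Y40.53
M5
G0 X0.00 Y0.00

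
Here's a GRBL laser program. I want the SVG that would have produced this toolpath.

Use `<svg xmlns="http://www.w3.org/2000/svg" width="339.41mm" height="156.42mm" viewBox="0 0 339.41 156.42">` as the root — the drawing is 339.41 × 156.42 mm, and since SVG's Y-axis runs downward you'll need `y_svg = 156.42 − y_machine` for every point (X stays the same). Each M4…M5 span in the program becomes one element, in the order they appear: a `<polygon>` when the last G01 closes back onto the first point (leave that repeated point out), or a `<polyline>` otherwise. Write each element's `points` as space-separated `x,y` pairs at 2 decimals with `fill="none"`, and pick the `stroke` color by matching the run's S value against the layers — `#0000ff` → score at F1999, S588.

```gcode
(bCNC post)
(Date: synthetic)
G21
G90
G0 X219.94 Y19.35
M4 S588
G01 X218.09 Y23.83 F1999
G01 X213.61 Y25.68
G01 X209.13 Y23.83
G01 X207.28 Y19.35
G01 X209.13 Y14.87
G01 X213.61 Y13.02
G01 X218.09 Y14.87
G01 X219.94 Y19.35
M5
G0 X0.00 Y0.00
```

Machine Y-up, SVG Y-down with viewBox height 156.42, so y_svg = 156.42 − y_machine; X carries over. Every run uses S588, so all elements get stroke `#0000ff` (score).

Run 1: The run returns to its start, so emit a `<polygon>` with points (Y-flipped): 219.94,137.07 218.09,132.59 213.61,130.74 209.13,132.59 207.28,137.07 209.13,141.55 213.61,143.40 218.09,141.55.

<svg xmlns="http://www.w3.org/2000/svg" width="339.41mm" height="156.42mm" viewBox="0 0 339.41 156.42">
  <polygon points="219.94,137.07 218.09,132.59 213.61,130.74 209.13,132.59 207.28,137.07 209.13,141.55 213.61,143.40 218.09,141.55" fill="none" stroke="#0000ff"/>
</svg>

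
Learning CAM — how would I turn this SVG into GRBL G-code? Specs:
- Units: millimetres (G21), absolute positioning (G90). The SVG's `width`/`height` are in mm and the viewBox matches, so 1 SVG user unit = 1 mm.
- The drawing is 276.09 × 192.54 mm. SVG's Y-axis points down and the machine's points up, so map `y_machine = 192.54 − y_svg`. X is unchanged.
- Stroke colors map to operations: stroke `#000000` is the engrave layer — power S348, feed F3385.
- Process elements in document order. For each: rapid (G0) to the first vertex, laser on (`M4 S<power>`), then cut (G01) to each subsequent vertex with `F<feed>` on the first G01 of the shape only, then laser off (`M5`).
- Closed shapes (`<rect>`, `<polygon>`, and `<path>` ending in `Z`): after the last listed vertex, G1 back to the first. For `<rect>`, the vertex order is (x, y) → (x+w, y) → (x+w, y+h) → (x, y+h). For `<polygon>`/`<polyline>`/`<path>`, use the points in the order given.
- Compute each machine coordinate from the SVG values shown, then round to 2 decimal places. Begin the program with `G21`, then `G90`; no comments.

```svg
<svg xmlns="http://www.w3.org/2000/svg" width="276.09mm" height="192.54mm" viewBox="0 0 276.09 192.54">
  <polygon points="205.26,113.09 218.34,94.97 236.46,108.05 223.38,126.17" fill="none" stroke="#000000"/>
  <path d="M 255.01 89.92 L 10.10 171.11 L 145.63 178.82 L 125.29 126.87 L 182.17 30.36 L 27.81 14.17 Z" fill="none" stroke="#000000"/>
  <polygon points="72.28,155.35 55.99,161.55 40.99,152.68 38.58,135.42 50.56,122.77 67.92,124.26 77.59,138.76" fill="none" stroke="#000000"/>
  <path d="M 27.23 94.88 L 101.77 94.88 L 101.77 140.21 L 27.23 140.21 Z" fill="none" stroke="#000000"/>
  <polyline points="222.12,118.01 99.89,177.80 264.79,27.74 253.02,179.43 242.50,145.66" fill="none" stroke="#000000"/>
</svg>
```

G21
G90
G0 X205.26 Y79.45
M4 S348
G01 X218.34 Y97.57 F3385
G01 X236.46 Y84.49
G01 X223.38 Y66.37
G01 X205.26 Y79.45
M5
G0 X255.01 Y102.62
M4 S348
G01 X10.10 Y21.43 F3385
G01 X145.63 Y13.72
G01 X125.29 Y65.67
G01 X182.17 Y162.18
G01 X27.81 Y178.37
G01 X255.01 Y102.62
M5
G0 X72.28 Y37.19
M4 S348
G01 X55.99 Y30.99 F3385
G01 X40.99 Y39.86
G01 X38.58 Y57.12
G01 X50.56 Y69.77
G01 X67.92 Y68.28
G01 X77.59 Y53.78
G01 X72.28 Y37.19
M5
G0 X27.23 Y97.66
M4 S348
G01 X101.77 Y97.66 F3385
G01 X101.77 Y52.33
G01 X27.23 Y52.33
G01 X27.23 Y97.66
M5
G0 X222.12 Y74.53
M4 S348
G01 X99.89 Y14.74 F3385
G01 X264.79 Y164.80
G01 X253.02 Y13.11
G01 X242.50 Y46.88
M5

viewBox `0 0 276.09 192.54` with mm width/height → 1 unit = 1 mm. Flip: y_m = 192.54 − y_svg.

**Shape 1** — `<polygon>` regular polygon, stroke `#000000` → engrave (S348, F3385). Machine vertices: (205.26,79.45) → (218.34,97.57) → (236.46,84.49) → (223.38,66.37) → (205.26,79.45). Closed: final G1 returns to the first vertex.

**Shape 2** — `<path>` closed polygon, stroke `#000000` → engrave (S348, F3385). Machine vertices: (255.01,102.62) → (10.10,21.43) → (145.63,13.72) → (125.29,65.67) → (182.17,162.18) → (27.81,178.37) → (255.01,102.62). Closed: final G1 returns to the first vertex.

**Shape 3** — `<polygon>` regular polygon, stroke `#000000` → engrave (S348, F3385). Machine vertices: (72.28,37.19) → (55.99,30.99) → (40.99,39.86) → (38.58,57.12) → (50.56,69.77) → (67.92,68.28) → (77.59,53.78) → (72.28,37.19). Closed: final G1 returns to the first vertex.

**Shape 4** — `<path>` rectangle, stroke `#000000` → engrave (S348, F3385). Machine vertices: (27.23,97.66) → (101.77,97.66) → (101.77,52.33) → (27.23,52.33) → (27.23,97.66). Closed: final G1 returns to the first vertex.

**Shape 5** — `<polyline>` open polyline, stroke `#000000` → engrave (S348, F3385). Machine vertices: (222.12,74.53) → (99.89,14.74) → (264.79,164.80) → (253.02,13.11) → (242.50,46.88). Open path.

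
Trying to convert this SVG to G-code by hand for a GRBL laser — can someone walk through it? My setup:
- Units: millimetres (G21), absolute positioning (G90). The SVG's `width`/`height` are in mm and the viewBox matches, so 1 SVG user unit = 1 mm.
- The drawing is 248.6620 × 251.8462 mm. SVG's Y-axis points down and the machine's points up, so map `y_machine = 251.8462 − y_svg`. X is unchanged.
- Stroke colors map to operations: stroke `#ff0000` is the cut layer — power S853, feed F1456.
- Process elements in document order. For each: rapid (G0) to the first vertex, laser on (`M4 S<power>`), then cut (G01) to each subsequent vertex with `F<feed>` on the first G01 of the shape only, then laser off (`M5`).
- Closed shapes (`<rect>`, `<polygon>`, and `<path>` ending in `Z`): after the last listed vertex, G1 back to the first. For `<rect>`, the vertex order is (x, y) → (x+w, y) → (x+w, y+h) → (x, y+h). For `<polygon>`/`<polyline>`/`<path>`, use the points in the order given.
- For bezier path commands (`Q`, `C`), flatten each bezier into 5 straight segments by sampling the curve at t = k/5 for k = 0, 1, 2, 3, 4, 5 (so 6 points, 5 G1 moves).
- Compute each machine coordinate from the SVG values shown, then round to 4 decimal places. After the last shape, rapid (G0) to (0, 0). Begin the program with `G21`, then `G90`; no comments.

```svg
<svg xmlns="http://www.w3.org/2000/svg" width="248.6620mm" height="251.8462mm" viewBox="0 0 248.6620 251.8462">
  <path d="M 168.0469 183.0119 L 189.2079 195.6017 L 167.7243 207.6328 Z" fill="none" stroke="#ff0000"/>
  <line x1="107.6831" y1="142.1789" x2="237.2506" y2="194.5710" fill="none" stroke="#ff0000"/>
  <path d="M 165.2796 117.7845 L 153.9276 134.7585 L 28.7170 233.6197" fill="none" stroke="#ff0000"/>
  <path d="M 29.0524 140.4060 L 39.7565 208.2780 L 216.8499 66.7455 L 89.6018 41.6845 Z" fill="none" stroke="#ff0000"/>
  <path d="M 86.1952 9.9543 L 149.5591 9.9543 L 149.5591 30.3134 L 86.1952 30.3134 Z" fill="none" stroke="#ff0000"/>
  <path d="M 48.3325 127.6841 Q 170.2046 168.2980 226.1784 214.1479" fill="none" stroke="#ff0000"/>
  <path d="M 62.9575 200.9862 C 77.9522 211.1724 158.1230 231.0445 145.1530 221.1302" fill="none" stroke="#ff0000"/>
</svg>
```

G21
G90
G0 X168.0469 Y68.8343
M4 S853
G01 X189.2079 Y56.2445 F1456
G01 X167.7243 Y44.2134
G01 X168.0469 Y68.8343
M5
G0 X107.6831 Y109.6673
M4 S853
G01 X237.2506 Y57.2752 F1456
M5
G0 X165.2796 Y134.0617
M4 S853
G01 X153.9276 Y117.0877 F1456
G01 X28.7170 Y18.2265
M5
G0 X29.0524 Y111.4402
M4 S853
G01 X39.7565 Y43.5682 F1456
G01 X216.8499 Y185.1007
G01 X89.6018 Y210.1617
G01 X29.0524 Y111.4402
M5
G0 X86.1952 Y241.8919
M4 S853
G01 X149.5591 Y241.8919 F1456
G01 X149.5591 Y221.5328
G01 X86.1952 Y221.5328
G01 X86.1952 Y241.8919
M5
G0 X48.3325 Y124.1621
M4 S853
G01 X94.4454 Y107.7071 F1456
G01 X135.2865 Y90.8332
G01 X170.8556 Y73.5405
G01 X201.1529 Y55.8288
G01 X226.1784 Y37.6983
M5
G0 X62.9575 Y50.8600
M4 S853
G01 X78.5089 Y43.9018 F1456
G01 X102.1034 Y36.5136
G01 X126.1417 Y30.5901
G01 X143.0246 Y28.0260
G01 X145.1530 Y30.7160
M5
G0 X0.0000 Y0.0000

Since the viewBox matches the mm dimensions, user units are millimetres directly. The only transform is the Y-flip y_m = 251.8462 − y_svg.

Shape 1 is a regular polygon drawn with `<path>`. Its stroke #ff0000 means cut at S853, F1456. After flipping Y the toolpath is (168.0469,68.8343) → (189.2079,56.2445) → (167.7243,44.2134) → (168.0469,68.8343), returning to the start.

Shape 2 is a line segment drawn with `<line>`. Its stroke #ff0000 means cut at S853, F1456. After flipping Y the toolpath is (107.6831,109.6673) → (237.2506,57.2752).

Shape 3 is a open polyline drawn with `<path>`. Its stroke #ff0000 means cut at S853, F1456. After flipping Y the toolpath is (165.2796,134.0617) → (153.9276,117.0877) → (28.7170,18.2265).

Shape 4 is a closed polygon drawn with `<path>`. Its stroke #ff0000 means cut at S853, F1456. After flipping Y the toolpath is (29.0524,111.4402) → (39.7565,43.5682) → (216.8499,185.1007) → (89.6018,210.1617) → (29.0524,111.4402), returning to the start.

Shape 5 is a rectangle drawn with `<path>`. Its stroke #ff0000 means cut at S853, F1456. After flipping Y the toolpath is (86.1952,241.8919) → (149.5591,241.8919) → (149.5591,221.5328) → (86.1952,221.5328) → (86.1952,241.8919), returning to the start.

Shape 6 is a quadratic bezier drawn with `<path>`. Its stroke #ff0000 means cut at S853, F1456. After flipping Y the toolpath is (48.3325,124.1621) → (94.4454,107.7071) → (135.2865,90.8332) → (170.8556,73.5405) → (201.1529,55.8288) → (226.1784,37.6983).

Shape 7 is a cubic bezier drawn with `<path>`. Its stroke #ff0000 means cut at S853, F1456. After flipping Y the toolpath is (62.9575,50.8600) → (78.5089,43.9018) → (102.1034,36.5136) → (126.1417,30.5901) → (143.0246,28.0260) → (145.1530,30.7160).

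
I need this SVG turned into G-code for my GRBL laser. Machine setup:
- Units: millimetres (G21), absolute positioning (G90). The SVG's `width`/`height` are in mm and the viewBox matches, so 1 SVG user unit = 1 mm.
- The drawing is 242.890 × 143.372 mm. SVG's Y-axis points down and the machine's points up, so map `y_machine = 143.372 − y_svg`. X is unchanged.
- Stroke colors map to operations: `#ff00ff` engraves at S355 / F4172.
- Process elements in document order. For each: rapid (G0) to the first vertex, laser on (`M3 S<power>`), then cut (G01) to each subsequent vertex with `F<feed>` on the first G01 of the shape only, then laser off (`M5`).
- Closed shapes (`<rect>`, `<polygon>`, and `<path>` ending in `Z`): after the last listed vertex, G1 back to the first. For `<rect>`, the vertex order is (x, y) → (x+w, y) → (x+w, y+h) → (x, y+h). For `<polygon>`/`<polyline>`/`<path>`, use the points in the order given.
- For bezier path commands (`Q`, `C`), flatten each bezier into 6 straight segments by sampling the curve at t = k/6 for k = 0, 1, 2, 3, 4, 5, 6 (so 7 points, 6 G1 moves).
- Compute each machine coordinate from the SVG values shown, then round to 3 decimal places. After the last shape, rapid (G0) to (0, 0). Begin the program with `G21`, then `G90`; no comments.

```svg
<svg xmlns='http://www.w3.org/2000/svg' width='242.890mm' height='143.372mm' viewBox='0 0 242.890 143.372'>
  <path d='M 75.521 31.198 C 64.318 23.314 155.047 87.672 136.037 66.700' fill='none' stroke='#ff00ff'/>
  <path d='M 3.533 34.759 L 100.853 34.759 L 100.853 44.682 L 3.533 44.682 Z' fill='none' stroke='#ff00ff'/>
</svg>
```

G21
G90
G0 X75.521 Y112.174
M3 S355
G01 X77.434 Y110.825 F4172
G01 X90.456 Y101.813
G01 X108.707 Y89.515
G01 X126.307 Y78.307
G01 X137.377 Y72.567
G01 X136.037 Y76.672
M5
G0 X3.533 Y108.613
M3 S355
G01 X100.853 Y108.613 F4172
G01 X100.853 Y98.690
G01 X3.533 Y98.690
G01 X3.533 Y108.613
M5
G0 X0.000 Y0.000

1 u = 1 mm; y_m = 143.372 − y.

[1] `<path>` cubic bezier, #ff00ff→engrave S355 F4172: (75.521,112.174) → (77.434,110.825) → (90.456,101.813) → (108.707,89.515) → (126.307,78.307) → (137.377,72.567) → (136.037,76.672)

[2] `<path>` rectangle, #ff00ff→engrave S355 F4172: (3.533,108.613) → (100.853,108.613) → (100.853,98.690) → (3.533,98.690) → (3.533,108.613) (closed)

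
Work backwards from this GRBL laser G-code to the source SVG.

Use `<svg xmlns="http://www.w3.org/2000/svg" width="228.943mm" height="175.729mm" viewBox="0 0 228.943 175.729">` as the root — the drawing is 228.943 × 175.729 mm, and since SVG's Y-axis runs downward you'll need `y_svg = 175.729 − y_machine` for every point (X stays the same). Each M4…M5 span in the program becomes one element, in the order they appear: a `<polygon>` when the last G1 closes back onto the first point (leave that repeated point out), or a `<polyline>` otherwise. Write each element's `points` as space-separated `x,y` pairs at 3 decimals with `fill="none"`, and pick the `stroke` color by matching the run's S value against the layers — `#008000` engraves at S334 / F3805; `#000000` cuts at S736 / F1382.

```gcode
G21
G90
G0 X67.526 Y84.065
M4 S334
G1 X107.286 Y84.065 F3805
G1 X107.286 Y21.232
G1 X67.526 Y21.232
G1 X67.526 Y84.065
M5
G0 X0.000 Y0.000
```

Machine Y-up, SVG Y-down with viewBox height 175.729, so y_svg = 175.729 − y_machine; X carries over. Every run uses S334, so all elements get stroke `#008000` (engrave).

Run 1: The run returns to its start, so emit a `<polygon>` with points (Y-flipped): 67.526,91.664 107.286,91.664 107.286,154.497 67.526,154.497.

<svg xmlns="http://www.w3.org/2000/svg" width="228.943mm" height="175.729mm" viewBox="0 0 228.943 175.729">
  <polygon points="67.526,91.664 107.286,91.664 107.286,154.497 67.526,154.497" fill="none" stroke="#008000"/>
</svg>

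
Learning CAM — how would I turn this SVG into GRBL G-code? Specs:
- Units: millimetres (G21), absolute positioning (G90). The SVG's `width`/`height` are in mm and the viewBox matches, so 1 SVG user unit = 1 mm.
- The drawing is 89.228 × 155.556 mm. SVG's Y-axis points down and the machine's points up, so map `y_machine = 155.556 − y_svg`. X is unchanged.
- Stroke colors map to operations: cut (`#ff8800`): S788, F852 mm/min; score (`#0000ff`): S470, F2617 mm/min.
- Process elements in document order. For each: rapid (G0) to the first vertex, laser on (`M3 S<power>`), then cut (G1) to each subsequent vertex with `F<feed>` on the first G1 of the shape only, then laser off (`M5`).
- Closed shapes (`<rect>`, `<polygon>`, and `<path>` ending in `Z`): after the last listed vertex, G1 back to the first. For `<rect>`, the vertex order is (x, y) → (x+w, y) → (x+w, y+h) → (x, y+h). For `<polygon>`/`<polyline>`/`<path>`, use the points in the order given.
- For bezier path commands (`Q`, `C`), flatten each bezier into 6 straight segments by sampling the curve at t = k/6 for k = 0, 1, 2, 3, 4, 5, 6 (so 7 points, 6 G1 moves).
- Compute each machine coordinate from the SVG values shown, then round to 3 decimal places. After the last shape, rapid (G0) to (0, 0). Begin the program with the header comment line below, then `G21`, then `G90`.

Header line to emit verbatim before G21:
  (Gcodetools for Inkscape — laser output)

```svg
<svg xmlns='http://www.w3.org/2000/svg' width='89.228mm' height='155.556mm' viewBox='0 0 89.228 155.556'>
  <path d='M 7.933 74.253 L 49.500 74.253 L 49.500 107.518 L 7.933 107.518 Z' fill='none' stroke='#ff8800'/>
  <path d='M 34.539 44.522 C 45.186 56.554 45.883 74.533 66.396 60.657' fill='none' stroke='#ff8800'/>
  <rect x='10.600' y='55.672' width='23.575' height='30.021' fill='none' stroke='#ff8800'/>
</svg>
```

(Gcodetools for Inkscape — laser output)
G21
G90
G0 X7.933 Y81.303
M3 S788
G1 X49.500 Y81.303 F852
G1 X49.500 Y48.038
G1 X7.933 Y48.038
G1 X7.933 Y81.303
M5
G0 X34.539 Y111.034
M3 S788
G1 X39.171 Y104.697 F852
G1 X42.972 Y98.420
G1 X46.768 Y93.251
G1 X51.386 Y90.241
G1 X57.653 Y90.441
G1 X66.396 Y94.899
M5
G0 X10.600 Y99.884
M3 S788
G1 X34.175 Y99.884 F852
G1 X34.175 Y69.863
G1 X10.600 Y69.863
G1 X10.600 Y99.884
M5
G0 X0.000 Y0.000

Since the viewBox matches the mm dimensions, user units are millimetres directly. The only transform is the Y-flip y_m = 155.556 − y_svg.

Shape 1 is a rectangle drawn with `<path>`. Its stroke #ff8800 means cut at S788, F852. After flipping Y the toolpath is (7.933,81.303) → (49.500,81.303) → (49.500,48.038) → (7.933,48.038) → (7.933,81.303), returning to the start.

Shape 2 is a cubic bezier drawn with `<path>`. Its stroke #ff8800 means cut at S788, F852. After flipping Y the toolpath is (34.539,111.034) → (39.171,104.697) → (42.972,98.420) → (46.768,93.251) → (51.386,90.241) → (57.653,90.441) → (66.396,94.899).

Shape 3 is a rectangle drawn with `<rect>`. Its stroke #ff8800 means cut at S788, F852. After flipping Y the toolpath is (10.600,99.884) → (34.175,99.884) → (34.175,69.863) → (10.600,69.863) → (10.600,99.884), returning to the start.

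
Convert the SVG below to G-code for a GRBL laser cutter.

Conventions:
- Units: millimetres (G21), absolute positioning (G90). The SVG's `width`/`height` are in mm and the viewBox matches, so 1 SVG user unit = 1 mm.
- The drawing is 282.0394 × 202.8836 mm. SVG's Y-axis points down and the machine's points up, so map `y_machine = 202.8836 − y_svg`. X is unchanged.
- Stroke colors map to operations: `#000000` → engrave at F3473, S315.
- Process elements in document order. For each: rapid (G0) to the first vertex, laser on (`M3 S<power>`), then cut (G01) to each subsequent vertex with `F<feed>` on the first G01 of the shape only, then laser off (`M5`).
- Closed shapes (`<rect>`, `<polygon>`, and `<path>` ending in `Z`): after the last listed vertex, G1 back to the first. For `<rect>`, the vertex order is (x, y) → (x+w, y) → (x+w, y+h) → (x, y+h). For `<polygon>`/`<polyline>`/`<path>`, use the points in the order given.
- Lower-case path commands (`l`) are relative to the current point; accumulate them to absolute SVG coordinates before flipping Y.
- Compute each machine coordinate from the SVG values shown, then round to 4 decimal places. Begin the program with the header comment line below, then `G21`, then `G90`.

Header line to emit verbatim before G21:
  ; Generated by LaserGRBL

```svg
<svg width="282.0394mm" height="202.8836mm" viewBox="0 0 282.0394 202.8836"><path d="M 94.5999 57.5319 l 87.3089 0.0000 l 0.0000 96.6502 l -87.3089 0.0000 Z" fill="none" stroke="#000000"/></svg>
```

1 u = 1 mm; y_m = 202.8836 − y.

[1] `<path>` rectangle, #000000→engrave S315 F3473: (94.5999,145.3517) → (181.9088,145.3517) → (181.9088,48.7015) → (94.5999,48.7015) → (94.5999,145.3517) (closed)

; Generated by LaserGRBL
G21
G90
G0 X94.5999 Y145.3517
M3 S315
G01 X181.9088 Y145.3517 F3473
G01 X181.9088 Y48.7015
G01 X94.5999 Y48.7015
G01 X94.5999 Y145.3517
M5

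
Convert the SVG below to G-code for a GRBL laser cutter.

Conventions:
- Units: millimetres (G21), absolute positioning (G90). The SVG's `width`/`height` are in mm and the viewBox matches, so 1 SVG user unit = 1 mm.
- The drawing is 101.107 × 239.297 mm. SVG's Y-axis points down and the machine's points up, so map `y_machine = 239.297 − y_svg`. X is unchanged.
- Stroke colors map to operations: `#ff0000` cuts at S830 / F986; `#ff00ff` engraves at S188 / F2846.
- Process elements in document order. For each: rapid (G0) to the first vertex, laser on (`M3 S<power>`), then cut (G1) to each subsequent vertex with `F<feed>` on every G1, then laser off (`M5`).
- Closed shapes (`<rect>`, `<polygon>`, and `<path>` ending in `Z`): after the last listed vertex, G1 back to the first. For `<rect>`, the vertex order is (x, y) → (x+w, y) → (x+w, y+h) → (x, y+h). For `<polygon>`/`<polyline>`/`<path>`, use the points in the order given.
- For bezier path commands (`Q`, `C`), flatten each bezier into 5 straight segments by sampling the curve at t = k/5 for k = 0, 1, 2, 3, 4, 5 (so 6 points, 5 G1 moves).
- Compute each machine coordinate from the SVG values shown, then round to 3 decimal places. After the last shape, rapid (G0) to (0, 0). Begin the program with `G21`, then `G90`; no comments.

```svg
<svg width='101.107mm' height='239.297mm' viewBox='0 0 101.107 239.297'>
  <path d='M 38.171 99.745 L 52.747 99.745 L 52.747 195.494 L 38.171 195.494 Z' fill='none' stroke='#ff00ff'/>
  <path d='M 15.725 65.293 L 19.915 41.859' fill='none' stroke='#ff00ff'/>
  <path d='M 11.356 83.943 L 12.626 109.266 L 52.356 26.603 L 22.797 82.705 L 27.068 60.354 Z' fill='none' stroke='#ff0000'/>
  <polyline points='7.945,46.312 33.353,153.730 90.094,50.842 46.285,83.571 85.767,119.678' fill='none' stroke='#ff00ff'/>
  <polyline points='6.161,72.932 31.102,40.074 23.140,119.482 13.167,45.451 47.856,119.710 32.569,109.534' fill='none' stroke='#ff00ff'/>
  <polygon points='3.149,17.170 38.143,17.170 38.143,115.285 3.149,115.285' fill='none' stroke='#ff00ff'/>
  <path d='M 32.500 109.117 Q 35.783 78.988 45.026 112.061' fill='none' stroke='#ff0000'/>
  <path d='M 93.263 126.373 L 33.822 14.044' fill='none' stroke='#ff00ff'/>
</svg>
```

1 u = 1 mm; y_m = 239.297 − y.

[1] `<path>` rectangle, #ff00ff→engrave S188 F2846: (38.171,139.552) → (52.747,139.552) → (52.747,43.803) → (38.171,43.803) → (38.171,139.552) (closed)

[2] `<path>` line segment, #ff00ff→engrave S188 F2846: (15.725,174.004) → (19.915,197.438)

[3] `<path>` closed polygon, #ff0000→cut S830 F986: (11.356,155.354) → (12.626,130.031) → (52.356,212.694) → (22.797,156.592) → (27.068,178.943) → (11.356,155.354) (closed)

[4] `<polyline>` open polyline, #ff00ff→engrave S188 F2846: (7.945,192.985) → (33.353,85.567) → (90.094,188.455) → (46.285,155.726) → (85.767,119.619)

[5] `<polyline>` open polyline, #ff00ff→engrave S188 F2846: (6.161,166.365) → (31.102,199.223) → (23.140,119.815) → (13.167,193.846) → (47.856,119.587) → (32.569,129.763)

[6] `<polygon>` rectangle, #ff00ff→engrave S188 F2846: (3.149,222.127) → (38.143,222.127) → (38.143,124.012) → (3.149,124.012) → (3.149,222.127) (closed)

[7] `<path>` quadratic bezier, #ff0000→cut S830 F986: (32.500,130.180) → (34.052,139.704) → (36.080,144.171) → (38.585,143.582) → (41.567,137.937) → (45.026,127.236)

[8] `<path>` line segment, #ff00ff→engrave S188 F2846: (93.263,112.924) → (33.822,225.253)

G21
G90
G0 X38.171 Y139.552
M3 S188
G1 X52.747 Y139.552 F2846
G1 X52.747 Y43.803 F2846
G1 X38.171 Y43.803 F2846
G1 X38.171 Y139.552 F2846
M5
G0 X15.725 Y174.004
M3 S188
G1 X19.915 Y197.438 F2846
M5
G0 X11.356 Y155.354
M3 S830
G1 X12.626 Y130.031 F986
G1 X52.356 Y212.694 F986
G1 X22.797 Y156.592 F986
G1 X27.068 Y178.943 F986
G1 X11.356 Y155.354 F986
M5
G0 X7.945 Y192.985
M3 S188
G1 X33.353 Y85.567 F2846
G1 X90.094 Y188.455 F2846
G1 X46.285 Y155.726 F2846
G1 X85.767 Y119.619 F2846
M5
G0 X6.161 Y166.365
M3 S188
G1 X31.102 Y199.223 F2846
G1 X23.140 Y119.815 F2846
G1 X13.167 Y193.846 F2846
G1 X47.856 Y119.587 F2846
G1 X32.569 Y129.763 F2846
M5
G0 X3.149 Y222.127
M3 S188
G1 X38.143 Y222.127 F2846
G1 X38.143 Y124.012 F2846
G1 X3.149 Y124.012 F2846
G1 X3.149 Y222.127 F2846
M5
G0 X32.500 Y130.180
M3 S830
G1 X34.052 Y139.704 F986
G1 X36.080 Y144.171 F986
G1 X38.585 Y143.582 F986
G1 X41.567 Y137.937 F986
G1 X45.026 Y127.236 F986
M5
G0 X93.263 Y112.924
M3 S188
G1 X33.822 Y225.253 F2846
M5
G0 X0.000 Y0.000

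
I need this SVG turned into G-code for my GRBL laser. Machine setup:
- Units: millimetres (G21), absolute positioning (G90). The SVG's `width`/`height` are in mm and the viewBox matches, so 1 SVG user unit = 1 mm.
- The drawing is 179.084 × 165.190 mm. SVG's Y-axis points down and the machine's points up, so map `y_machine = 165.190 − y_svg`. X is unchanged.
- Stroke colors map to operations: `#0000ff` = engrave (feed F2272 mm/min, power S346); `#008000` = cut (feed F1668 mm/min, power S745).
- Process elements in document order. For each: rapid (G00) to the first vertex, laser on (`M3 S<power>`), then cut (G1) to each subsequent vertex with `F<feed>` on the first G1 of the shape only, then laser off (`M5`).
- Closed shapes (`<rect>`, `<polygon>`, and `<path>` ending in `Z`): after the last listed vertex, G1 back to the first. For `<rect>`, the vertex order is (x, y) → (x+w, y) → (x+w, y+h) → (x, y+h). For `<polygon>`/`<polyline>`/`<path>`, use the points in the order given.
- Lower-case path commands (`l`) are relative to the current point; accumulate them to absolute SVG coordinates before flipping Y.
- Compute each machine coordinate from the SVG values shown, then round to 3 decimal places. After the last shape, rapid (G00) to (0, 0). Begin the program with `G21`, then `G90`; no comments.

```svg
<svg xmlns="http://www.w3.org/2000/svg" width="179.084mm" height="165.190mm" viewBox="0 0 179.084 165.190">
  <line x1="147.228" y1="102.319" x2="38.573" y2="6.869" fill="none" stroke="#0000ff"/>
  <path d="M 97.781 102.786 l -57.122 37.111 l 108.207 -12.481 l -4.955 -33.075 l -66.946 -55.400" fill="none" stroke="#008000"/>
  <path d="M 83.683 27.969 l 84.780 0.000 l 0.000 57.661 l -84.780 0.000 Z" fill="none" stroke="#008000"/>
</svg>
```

viewBox `0 0 179.084 165.190` with mm width/height → 1 unit = 1 mm. Flip: y_m = 165.190 − y_svg.

**Shape 1** — `<line>` line segment, stroke `#0000ff` → engrave (S346, F2272). Machine vertices: (147.228,62.871) → (38.573,158.321). Open path.

**Shape 2** — `<path>` open polyline, stroke `#008000` → cut (S745, F1668). Machine vertices: (97.781,62.404) → (40.659,25.293) → (148.866,37.774) → (143.911,70.849) → (76.965,126.249). Open path.

**Shape 3** — `<path>` rectangle, stroke `#008000` → cut (S745, F1668). Machine vertices: (83.683,137.221) → (168.463,137.221) → (168.463,79.560) → (83.683,79.560) → (83.683,137.221). Closed: final G1 returns to the first vertex.

G21
G90
G00 X147.228 Y62.871
M3 S346
G1 X38.573 Y158.321 F2272
M5
G00 X97.781 Y62.404
M3 S745
G1 X40.659 Y25.293 F1668
G1 X148.866 Y37.774
G1 X143.911 Y70.849
G1 X76.965 Y126.249
M5
G00 X83.683 Y137.221
M3 S745
G1 X168.463 Y137.221 F1668
G1 X168.463 Y79.560
G1 X83.683 Y79.560
G1 X83.683 Y137.221
M5
G00 X0.000 Y0.000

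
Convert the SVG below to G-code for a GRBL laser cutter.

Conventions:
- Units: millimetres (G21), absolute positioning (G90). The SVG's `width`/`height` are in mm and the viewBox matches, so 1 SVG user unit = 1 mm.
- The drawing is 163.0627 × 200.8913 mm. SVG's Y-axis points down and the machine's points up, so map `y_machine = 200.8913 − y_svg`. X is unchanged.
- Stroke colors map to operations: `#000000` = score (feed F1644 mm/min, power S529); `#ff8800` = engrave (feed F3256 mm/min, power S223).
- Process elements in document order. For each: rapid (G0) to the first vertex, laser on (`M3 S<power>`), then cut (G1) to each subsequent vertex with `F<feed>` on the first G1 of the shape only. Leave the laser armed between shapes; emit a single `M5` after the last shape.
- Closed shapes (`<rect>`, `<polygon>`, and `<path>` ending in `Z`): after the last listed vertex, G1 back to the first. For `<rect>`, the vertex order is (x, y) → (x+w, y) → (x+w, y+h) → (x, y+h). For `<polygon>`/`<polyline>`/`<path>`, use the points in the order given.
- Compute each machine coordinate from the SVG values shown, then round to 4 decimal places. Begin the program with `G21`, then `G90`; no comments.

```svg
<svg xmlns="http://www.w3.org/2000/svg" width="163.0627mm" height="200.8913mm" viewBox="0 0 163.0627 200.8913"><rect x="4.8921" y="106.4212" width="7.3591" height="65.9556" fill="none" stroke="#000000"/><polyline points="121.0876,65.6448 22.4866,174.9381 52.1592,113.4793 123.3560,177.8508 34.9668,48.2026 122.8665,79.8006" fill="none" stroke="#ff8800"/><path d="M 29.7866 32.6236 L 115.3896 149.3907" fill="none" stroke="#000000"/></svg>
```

1 u = 1 mm; y_m = 200.8913 − y.

[1] `<rect>` rectangle, #000000→score S529 F1644: (4.8921,94.4701) → (12.2512,94.4701) → (12.2512,28.5145) → (4.8921,28.5145) → (4.8921,94.4701) (closed)

[2] `<polyline>` open polyline, #ff8800→engrave S223 F3256: (121.0876,135.2465) → (22.4866,25.9532) → (52.1592,87.4120) → (123.3560,23.0405) → (34.9668,152.6887) → (122.8665,121.0907)

[3] `<path>` line segment, #000000→score S529 F1644: (29.7866,168.2677) → (115.3896,51.5006)

G21
G90
G0 X4.8921 Y94.4701
M3 S529
G1 X12.2512 Y94.4701 F1644
G1 X12.2512 Y28.5145
G1 X4.8921 Y28.5145
G1 X4.8921 Y94.4701
G0 X121.0876 Y135.2465
M3 S223
G1 X22.4866 Y25.9532 F3256
G1 X52.1592 Y87.4120
G1 X123.3560 Y23.0405
G1 X34.9668 Y152.6887
G1 X122.8665 Y121.0907
G0 X29.7866 Y168.2677
M3 S529
G1 X115.3896 Y51.5006 F1644
M5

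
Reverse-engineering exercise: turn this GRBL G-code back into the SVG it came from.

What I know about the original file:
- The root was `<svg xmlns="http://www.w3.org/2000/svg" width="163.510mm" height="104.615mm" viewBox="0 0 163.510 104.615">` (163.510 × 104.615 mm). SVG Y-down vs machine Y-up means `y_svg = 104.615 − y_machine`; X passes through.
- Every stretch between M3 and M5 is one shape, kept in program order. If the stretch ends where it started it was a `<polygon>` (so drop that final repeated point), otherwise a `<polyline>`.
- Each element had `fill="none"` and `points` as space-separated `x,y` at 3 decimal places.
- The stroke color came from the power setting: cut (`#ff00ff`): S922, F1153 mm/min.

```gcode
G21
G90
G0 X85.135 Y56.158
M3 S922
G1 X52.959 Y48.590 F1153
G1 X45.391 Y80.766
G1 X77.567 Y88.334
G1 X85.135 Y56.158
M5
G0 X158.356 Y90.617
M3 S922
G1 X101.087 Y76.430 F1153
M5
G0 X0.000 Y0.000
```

y_svg = 104.615 − y_m. Every run uses S922, so all elements get stroke `#ff00ff` (cut).

[1] closed run; points: 85.135,48.457 52.959,56.025 45.391,23.849 77.567,16.281

[2] open run; points: 158.356,13.998 101.087,28.185

<svg xmlns="http://www.w3.org/2000/svg" width="163.510mm" height="104.615mm" viewBox="0 0 163.510 104.615">
  <polygon points="85.135,48.457 52.959,56.025 45.391,23.849 77.567,16.281" fill="none" stroke="#ff00ff"/>
  <polyline points="158.356,13.998 101.087,28.185" fill="none" stroke="#ff00ff"/>
</svg>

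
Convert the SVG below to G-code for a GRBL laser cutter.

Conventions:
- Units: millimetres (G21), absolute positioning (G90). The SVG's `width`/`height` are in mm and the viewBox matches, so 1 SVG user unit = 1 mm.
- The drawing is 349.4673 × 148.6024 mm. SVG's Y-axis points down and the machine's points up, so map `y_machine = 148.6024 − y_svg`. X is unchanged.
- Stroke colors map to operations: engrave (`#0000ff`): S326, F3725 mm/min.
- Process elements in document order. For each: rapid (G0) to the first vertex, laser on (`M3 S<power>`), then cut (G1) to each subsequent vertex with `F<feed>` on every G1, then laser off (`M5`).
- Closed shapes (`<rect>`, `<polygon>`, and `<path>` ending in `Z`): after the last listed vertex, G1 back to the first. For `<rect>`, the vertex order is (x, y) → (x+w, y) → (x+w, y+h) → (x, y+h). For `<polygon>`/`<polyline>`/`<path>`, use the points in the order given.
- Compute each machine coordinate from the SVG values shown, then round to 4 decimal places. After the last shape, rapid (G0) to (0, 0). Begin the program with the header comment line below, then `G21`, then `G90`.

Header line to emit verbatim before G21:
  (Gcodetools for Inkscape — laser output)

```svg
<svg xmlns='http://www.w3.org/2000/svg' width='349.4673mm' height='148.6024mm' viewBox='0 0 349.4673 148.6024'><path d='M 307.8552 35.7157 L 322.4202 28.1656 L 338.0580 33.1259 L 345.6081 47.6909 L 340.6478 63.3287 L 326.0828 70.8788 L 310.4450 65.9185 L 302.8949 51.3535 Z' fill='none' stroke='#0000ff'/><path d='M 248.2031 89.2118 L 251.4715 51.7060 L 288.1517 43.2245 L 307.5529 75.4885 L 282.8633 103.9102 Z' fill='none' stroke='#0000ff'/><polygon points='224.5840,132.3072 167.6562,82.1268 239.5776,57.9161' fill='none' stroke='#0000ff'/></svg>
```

1 u = 1 mm; y_m = 148.6024 − y.

[1] `<path>` regular polygon, #0000ff→engrave S326 F3725: (307.8552,112.8867) → (322.4202,120.4368) → (338.0580,115.4765) → (345.6081,100.9115) → (340.6478,85.2737) → (326.0828,77.7236) → (310.4450,82.6839) → (302.8949,97.2489) → (307.8552,112.8867) (closed)

[2] `<path>` regular polygon, #0000ff→engrave S326 F3725: (248.2031,59.3906) → (251.4715,96.8964) → (288.1517,105.3779) → (307.5529,73.1139) → (282.8633,44.6922) → (248.2031,59.3906) (closed)

[3] `<polygon>` regular polygon, #0000ff→engrave S326 F3725: (224.5840,16.2952) → (167.6562,66.4756) → (239.5776,90.6863) → (224.5840,16.2952) (closed)

(Gcodetools for Inkscape — laser output)
G21
G90
G0 X307.8552 Y112.8867
M3 S326
G1 X322.4202 Y120.4368 F3725
G1 X338.0580 Y115.4765 F3725
G1 X345.6081 Y100.9115 F3725
G1 X340.6478 Y85.2737 F3725
G1 X326.0828 Y77.7236 F3725
G1 X310.4450 Y82.6839 F3725
G1 X302.8949 Y97.2489 F3725
G1 X307.8552 Y112.8867 F3725
M5
G0 X248.2031 Y59.3906
M3 S326
G1 X251.4715 Y96.8964 F3725
G1 X288.1517 Y105.3779 F3725
G1 X307.5529 Y73.1139 F3725
G1 X282.8633 Y44.6922 F3725
G1 X248.2031 Y59.3906 F3725
M5
G0 X224.5840 Y16.2952
M3 S326
G1 X167.6562 Y66.4756 F3725
G1 X239.5776 Y90.6863 F3725
G1 X224.5840 Y16.2952 F3725
M5
G0 X0.0000 Y0.0000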